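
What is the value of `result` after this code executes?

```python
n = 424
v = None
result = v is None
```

n = 424; v = None; result = True

True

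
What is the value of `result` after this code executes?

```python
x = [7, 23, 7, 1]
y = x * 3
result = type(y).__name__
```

x is list; y is list; result = 'list'

'list'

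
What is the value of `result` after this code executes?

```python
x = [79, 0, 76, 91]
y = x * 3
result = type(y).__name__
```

x is list; y is list; result = 'list'

'list'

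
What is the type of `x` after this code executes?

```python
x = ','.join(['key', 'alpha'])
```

str.join() returns str

str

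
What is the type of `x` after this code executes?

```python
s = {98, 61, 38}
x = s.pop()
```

Popping from set[int] returns int

int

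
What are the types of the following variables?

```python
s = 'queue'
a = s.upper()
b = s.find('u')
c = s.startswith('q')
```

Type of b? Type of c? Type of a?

find() returns int; startswith() returns bool; upper() returns str

int, bool, str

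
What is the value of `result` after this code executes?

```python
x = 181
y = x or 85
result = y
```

x = 181; y = 181; result = 181

181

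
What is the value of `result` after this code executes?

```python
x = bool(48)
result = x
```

x = True; result = True

True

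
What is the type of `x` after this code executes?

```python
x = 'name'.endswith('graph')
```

str.endswith() returns bool

bool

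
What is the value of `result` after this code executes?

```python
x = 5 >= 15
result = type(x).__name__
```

x is bool; result = 'bool'

'bool'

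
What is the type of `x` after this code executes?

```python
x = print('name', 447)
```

print() returns None

NoneType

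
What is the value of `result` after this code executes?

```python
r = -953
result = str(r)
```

r = -953; result = '-953'

'-953'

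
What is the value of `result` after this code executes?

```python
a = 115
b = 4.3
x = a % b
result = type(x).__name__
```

a is int; b is float; x is float; result = 'float'

'float'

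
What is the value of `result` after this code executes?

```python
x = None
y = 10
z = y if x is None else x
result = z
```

x = None; y = 10; z = 10; result = 10

10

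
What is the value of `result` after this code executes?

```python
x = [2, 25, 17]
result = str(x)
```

x = [2, 25, 17]; result = '[2, 25, 17]'

'[2, 25, 17]'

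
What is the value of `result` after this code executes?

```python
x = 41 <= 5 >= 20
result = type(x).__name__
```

x is bool; result = 'bool'

'bool'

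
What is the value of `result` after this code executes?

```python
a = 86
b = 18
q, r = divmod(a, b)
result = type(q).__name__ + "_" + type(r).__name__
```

a is int; b is int; q is int; r is int; result = 'int_int'

'int_int'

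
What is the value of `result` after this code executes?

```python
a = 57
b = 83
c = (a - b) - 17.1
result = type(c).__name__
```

a is int; b is int; c is float; result = 'float'

'float'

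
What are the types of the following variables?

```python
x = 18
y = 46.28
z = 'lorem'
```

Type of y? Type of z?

y is assigned a number with a decimal point, so it is a float; z is assigned a quoted string literal, so it is a str

float, str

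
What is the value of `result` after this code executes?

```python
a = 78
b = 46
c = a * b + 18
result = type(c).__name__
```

a is int; b is int; c is int; result = 'int'

'int'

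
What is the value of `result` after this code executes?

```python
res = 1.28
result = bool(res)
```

res = 1.28; result = True

True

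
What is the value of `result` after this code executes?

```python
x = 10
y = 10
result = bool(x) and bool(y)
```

x = 10; y = 10; result = True

True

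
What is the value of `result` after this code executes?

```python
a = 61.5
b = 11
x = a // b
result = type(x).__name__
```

a is float; b is int; x is float; result = 'float'

'float'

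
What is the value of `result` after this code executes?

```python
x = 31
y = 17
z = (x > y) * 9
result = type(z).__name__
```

x is int; y is int; z is int; result = 'int'

'int'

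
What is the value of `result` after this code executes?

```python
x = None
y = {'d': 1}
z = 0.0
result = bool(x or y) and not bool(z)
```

x = None; y = {'d': 1}; z = 0.0; result = True

True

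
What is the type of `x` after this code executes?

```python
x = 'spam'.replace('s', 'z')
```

str.replace() returns str

str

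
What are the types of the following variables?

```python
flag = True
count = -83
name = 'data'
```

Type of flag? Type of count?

flag is assigned the constant True, which has type bool; count is assigned a bare integer (no decimal point), so it is an int

bool, int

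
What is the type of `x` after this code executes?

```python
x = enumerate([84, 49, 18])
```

enumerate() returns an enumerate object

enumerate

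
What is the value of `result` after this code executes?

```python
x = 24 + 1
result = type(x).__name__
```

x is int; result = 'int'

'int'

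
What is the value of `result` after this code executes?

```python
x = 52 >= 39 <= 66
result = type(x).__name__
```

x is bool; result = 'bool'

'bool'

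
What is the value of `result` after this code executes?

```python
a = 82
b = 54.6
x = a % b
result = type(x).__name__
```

a is int; b is float; x is float; result = 'float'

'float'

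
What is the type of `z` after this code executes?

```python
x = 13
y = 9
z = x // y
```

int // int = int

int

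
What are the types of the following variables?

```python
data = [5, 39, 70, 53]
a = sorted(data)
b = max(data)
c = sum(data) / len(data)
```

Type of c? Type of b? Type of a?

int / int = float; max of ints returns int; sorted() returns list

float, int, list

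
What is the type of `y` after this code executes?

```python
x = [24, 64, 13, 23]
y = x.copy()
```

list.copy() returns list

list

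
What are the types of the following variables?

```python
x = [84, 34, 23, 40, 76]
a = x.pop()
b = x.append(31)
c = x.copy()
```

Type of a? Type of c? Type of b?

pop() returns element; copy() returns list; append() returns None

int, list, NoneType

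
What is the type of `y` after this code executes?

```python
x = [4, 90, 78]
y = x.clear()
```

list.clear() returns None

NoneType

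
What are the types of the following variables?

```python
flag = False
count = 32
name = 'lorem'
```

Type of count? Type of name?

count is assigned a bare integer (no decimal point), so it is an int; name is assigned a quoted string literal, so it is a str

int, str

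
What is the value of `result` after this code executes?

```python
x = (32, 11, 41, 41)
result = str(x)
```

x = (32, 11, 41, 41); result = '(32, 11, 41, 41)'

'(32, 11, 41, 41)'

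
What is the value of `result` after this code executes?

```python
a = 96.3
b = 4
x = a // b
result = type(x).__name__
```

a is float; b is int; x is float; result = 'float'

'float'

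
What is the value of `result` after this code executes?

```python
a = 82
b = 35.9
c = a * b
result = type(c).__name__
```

a is int; b is float; c is float; result = 'float'

'float'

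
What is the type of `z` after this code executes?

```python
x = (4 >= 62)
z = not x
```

'not' returns bool

bool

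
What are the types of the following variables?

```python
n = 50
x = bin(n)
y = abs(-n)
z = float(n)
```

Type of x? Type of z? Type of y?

bin() returns str; float() returns float; abs() of int returns int

str, float, int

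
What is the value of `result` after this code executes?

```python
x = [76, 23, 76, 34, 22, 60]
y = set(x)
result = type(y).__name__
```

x is list; y is set; result = 'set'

'set'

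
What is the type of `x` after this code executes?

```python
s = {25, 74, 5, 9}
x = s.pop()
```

Popping from set[int] returns int

int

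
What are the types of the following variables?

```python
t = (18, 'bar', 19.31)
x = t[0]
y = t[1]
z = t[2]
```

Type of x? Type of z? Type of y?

tuple[0] is int; tuple[2] is float; tuple[1] is str

int, float, str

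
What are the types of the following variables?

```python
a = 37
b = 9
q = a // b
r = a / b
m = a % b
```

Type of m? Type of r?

% of ints returns int; / returns float

int, float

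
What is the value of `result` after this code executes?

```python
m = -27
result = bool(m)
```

m = -27; result = True

True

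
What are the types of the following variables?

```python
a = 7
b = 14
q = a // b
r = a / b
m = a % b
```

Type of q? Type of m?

// returns int; % of ints returns int

int, int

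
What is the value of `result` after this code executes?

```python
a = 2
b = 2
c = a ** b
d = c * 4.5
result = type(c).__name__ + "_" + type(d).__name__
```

a is int; b is int; c is int; d is float; result = 'int_float'

'int_float'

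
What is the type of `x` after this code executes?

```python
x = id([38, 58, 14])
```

id() returns int

int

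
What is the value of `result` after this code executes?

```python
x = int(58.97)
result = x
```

x = 58; result = 58

58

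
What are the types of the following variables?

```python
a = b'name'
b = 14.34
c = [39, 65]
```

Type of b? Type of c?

b is assigned a number with a decimal point, so it is a float; c is assigned a list literal (square brackets)

float, list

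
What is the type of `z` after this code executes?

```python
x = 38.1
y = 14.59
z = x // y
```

float // float = float

float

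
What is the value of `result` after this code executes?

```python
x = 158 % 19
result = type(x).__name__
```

x is int; result = 'int'

'int'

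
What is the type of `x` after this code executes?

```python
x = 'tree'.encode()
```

str.encode() returns bytes

bytes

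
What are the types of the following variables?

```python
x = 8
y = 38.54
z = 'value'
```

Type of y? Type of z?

y is assigned a number with a decimal point, so it is a float; z is assigned a quoted string literal, so it is a str

float, str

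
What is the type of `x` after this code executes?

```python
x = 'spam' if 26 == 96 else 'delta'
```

Both branches of conditional are str

str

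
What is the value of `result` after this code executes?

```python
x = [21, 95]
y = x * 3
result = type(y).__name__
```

x is list; y is list; result = 'list'

'list'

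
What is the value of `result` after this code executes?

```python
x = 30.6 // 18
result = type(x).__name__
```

x is float; result = 'float'

'float'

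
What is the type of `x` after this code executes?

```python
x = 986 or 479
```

'or' returns first truthy value (int)

int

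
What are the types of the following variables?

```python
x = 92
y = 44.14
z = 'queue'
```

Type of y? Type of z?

y is assigned a number with a decimal point, so it is a float; z is assigned a quoted string literal, so it is a str

float, str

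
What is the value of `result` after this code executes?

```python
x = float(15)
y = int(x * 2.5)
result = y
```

x = 15.0; y = 37; result = 37

37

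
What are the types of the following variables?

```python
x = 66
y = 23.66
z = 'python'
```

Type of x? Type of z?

x is assigned a bare integer (no decimal point), so it is an int; z is assigned a quoted string literal, so it is a str

int, str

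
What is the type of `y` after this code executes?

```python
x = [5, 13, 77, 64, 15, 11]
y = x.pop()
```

list.pop() returns the popped element

int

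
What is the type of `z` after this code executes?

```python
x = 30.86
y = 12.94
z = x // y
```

float // float = float

float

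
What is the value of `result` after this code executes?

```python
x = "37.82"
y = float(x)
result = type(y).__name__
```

x is str; y is float; result = 'float'

'float'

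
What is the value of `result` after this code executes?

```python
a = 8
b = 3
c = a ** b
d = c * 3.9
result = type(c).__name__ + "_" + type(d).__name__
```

a is int; b is int; c is int; d is float; result = 'int_float'

'int_float'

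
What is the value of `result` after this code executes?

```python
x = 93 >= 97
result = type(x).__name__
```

x is bool; result = 'bool'

'bool'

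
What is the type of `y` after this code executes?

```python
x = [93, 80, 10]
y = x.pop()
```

list.pop() returns the popped element

int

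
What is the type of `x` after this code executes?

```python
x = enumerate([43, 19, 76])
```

enumerate() returns an enumerate object

enumerate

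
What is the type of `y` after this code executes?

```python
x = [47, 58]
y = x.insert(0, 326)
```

list.insert() returns None

NoneType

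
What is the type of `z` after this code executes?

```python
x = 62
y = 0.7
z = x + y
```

int + float = float

float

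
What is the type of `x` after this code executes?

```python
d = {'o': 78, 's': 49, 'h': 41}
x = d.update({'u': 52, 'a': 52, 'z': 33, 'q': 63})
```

dict.update() returns None

NoneType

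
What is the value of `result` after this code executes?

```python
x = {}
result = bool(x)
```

x = {}; result = False

False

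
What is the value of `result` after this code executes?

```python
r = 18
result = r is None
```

r = 18; result = False

False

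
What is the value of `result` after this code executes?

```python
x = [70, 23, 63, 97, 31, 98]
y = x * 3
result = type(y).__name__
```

x is list; y is list; result = 'list'

'list'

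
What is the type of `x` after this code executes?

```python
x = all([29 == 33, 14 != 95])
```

all() returns bool

bool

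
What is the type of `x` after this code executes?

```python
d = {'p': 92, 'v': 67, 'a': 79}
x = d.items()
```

dict.items() returns dict_items view

dict_items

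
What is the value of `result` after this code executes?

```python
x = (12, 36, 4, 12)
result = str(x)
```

x = (12, 36, 4, 12); result = '(12, 36, 4, 12)'

'(12, 36, 4, 12)'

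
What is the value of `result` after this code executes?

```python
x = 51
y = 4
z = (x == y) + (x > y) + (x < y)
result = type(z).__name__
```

x is int; y is int; z is int; result = 'int'

'int'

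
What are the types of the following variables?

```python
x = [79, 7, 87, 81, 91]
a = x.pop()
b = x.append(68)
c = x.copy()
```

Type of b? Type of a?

append() returns None; pop() returns element

NoneType, int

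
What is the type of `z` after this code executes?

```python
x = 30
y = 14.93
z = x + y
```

int + float = float

float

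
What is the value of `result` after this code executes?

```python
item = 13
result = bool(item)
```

item = 13; result = True

True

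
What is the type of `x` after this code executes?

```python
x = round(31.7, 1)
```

round() with decimal places returns float

float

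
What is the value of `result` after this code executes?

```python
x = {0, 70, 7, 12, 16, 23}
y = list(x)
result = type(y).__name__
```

x is set; y is list; result = 'list'

'list'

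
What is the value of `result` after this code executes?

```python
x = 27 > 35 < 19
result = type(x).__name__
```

x is bool; result = 'bool'

'bool'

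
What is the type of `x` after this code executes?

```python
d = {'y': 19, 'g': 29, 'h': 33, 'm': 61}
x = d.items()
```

dict.items() returns dict_items view

dict_items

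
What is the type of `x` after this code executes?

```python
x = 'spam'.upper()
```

str.upper() returns str

str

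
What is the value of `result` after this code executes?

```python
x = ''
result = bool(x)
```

x = ''; result = False

False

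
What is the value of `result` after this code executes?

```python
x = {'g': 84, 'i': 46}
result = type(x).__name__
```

x is dict; result = 'dict'

'dict'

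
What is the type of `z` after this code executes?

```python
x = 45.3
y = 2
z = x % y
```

float % int = float

float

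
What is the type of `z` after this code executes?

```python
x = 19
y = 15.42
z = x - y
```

int - float = float

float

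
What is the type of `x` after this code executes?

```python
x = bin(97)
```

bin() returns str representation

str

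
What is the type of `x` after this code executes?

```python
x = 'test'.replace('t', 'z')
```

str.replace() returns str

str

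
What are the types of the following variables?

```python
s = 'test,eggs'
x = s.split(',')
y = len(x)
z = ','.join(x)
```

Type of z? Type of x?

str.join() returns str; str.split() returns list

str, list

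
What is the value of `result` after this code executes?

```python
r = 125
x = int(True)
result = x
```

r = 125; x = 1; result = 1

1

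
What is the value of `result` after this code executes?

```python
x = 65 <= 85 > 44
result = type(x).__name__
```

x is bool; result = 'bool'

'bool'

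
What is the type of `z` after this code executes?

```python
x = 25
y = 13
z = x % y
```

int % int = int

int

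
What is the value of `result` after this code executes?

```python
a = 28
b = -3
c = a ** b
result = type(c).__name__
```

a is int; b is int; c is float; result = 'float'

'float'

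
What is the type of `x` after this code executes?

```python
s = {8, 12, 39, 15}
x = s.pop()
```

Popping from set[int] returns int

int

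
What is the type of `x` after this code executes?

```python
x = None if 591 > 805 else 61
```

591 > 805 is False, so the else branch is taken

int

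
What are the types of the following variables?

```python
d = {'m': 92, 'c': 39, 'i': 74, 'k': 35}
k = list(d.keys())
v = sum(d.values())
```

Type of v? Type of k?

sum of ints is int; list() converts to list

int, list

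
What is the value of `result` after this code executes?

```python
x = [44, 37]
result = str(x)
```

x = [44, 37]; result = '[44, 37]'

'[44, 37]'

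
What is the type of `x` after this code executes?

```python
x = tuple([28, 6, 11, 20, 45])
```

tuple() constructor returns tuple

tuple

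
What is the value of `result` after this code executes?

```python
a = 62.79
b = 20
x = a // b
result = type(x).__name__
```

a is float; b is int; x is float; result = 'float'

'float'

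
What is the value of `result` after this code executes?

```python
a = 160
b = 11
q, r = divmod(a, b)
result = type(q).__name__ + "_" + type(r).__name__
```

a is int; b is int; q is int; r is int; result = 'int_int'

'int_int'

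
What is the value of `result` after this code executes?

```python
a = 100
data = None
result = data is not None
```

a = 100; data = None; result = False

False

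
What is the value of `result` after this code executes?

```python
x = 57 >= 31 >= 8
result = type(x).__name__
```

x is bool; result = 'bool'

'bool'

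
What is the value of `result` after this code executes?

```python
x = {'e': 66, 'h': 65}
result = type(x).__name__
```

x is dict; result = 'dict'

'dict'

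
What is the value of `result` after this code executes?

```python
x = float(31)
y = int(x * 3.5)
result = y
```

x = 31.0; y = 108; result = 108

108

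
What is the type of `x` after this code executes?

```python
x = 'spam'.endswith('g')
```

str.endswith() returns bool

bool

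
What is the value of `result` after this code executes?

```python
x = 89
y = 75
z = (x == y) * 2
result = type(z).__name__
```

x is int; y is int; z is int; result = 'int'

'int'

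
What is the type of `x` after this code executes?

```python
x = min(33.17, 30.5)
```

min() of floats returns float

float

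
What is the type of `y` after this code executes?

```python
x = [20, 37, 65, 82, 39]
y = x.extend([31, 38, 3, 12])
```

list.extend() returns None

NoneType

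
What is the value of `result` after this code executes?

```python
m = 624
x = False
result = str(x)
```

m = 624; x = False; result = 'False'

'False'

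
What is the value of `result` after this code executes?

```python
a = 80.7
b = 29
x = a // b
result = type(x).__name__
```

a is float; b is int; x is float; result = 'float'

'float'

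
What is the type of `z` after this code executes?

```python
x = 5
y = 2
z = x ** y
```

positive int ** positive int = int

int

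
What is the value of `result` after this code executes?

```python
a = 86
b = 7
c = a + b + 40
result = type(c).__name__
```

a is int; b is int; c is int; result = 'int'

'int'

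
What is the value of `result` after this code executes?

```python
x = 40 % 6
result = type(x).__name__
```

x is int; result = 'int'

'int'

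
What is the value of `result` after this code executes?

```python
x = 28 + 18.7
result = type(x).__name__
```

x is float; result = 'float'

'float'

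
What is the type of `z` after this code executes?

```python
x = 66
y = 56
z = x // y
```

int // int = int

int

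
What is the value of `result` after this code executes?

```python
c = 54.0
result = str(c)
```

c = 54.0; result = '54.0'

'54.0'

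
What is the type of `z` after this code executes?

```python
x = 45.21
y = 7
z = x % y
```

float % int = float

float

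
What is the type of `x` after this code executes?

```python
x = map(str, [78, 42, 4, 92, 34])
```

map() returns a map object

map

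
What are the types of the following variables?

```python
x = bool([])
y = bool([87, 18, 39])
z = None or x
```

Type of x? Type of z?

bool() returns bool; None or bool returns the bool

bool, bool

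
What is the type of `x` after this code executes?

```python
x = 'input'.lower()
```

str.lower() returns str

str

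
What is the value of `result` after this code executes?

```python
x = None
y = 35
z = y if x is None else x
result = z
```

x = None; y = 35; z = 35; result = 35

35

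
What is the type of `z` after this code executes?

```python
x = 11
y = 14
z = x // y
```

int // int = int

int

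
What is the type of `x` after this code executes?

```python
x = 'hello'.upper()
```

str.upper() returns str

str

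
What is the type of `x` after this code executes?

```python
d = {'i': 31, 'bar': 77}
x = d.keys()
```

.keys() returns dict_keys view

dict_keys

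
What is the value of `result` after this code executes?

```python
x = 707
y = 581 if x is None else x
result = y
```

x = 707; y = 707; result = 707

707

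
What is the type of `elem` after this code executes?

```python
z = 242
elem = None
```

None has type NoneType

NoneType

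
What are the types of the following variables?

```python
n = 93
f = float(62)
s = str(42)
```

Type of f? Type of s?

f is assigned the result of calling float(), which returns a float; s is assigned the result of calling str(), which returns a str

float, str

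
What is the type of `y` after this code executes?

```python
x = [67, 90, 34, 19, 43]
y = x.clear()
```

list.clear() returns None

NoneType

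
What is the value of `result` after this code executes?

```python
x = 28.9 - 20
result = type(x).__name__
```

x is float; result = 'float'

'float'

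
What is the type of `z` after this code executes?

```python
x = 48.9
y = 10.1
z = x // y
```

float // float = float

float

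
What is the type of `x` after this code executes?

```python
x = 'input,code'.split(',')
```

str.split() returns list

list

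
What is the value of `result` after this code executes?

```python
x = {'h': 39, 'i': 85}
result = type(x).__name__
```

x is dict; result = 'dict'

'dict'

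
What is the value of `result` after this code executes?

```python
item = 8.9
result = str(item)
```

item = 8.9; result = '8.9'

'8.9'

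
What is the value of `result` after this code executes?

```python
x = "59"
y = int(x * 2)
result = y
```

x = '59'; y = 5959; result = 5959

5959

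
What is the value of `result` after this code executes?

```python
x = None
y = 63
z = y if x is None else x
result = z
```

x = None; y = 63; z = 63; result = 63

63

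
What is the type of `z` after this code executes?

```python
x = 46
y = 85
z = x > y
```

Comparison returns bool

bool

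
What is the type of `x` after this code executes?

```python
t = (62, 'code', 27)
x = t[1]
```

Index 1 of tuple is a str literal

str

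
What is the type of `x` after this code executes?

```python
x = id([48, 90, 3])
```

id() returns int

int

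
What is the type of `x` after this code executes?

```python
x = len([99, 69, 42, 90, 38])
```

len() always returns int

int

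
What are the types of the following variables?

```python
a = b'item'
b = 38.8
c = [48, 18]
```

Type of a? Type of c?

a is assigned a bytes literal (b'...' prefix); c is assigned a list literal (square brackets)

bytes, list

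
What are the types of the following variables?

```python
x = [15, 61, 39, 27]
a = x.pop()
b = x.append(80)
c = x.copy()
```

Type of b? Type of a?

append() returns None; pop() returns element

NoneType, int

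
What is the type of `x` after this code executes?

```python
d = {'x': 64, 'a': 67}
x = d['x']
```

Accessing dict[str, int] with str key returns int

int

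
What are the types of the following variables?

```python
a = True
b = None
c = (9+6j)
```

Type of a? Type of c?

a is assigned the constant True, which has type bool; c is assigned (9+6j), an int plus an imaginary literal (j suffix), which evaluates to complex

bool, complex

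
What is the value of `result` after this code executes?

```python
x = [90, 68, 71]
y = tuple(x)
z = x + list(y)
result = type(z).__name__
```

x is list; y is tuple; z is list; result = 'list'

'list'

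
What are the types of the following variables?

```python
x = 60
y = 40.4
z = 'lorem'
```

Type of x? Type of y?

x is assigned a bare integer (no decimal point), so it is an int; y is assigned a number with a decimal point, so it is a float

int, float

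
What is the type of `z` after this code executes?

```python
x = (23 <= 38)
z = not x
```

'not' returns bool

bool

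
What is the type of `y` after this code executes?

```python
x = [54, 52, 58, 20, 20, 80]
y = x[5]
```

Indexing list[int] returns int

int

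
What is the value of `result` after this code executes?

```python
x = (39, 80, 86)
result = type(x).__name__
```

x is tuple; result = 'tuple'

'tuple'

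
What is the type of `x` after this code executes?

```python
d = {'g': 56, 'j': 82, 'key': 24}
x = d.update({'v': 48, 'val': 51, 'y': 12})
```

dict.update() returns None

NoneType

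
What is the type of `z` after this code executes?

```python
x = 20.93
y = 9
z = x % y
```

float % int = float

float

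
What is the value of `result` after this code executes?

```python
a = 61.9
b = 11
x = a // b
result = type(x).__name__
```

a is float; b is int; x is float; result = 'float'

'float'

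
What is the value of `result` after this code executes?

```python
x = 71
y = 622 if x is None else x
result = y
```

x = 71; y = 71; result = 71

71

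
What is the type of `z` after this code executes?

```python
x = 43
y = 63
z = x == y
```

Equality comparison returns bool

bool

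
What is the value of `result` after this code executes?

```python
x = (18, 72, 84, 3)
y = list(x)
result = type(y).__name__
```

x is tuple; y is list; result = 'list'

'list'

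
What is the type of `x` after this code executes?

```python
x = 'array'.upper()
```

str.upper() returns str

str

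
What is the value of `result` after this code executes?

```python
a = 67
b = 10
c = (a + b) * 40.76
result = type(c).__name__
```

a is int; b is int; c is float; result = 'float'

'float'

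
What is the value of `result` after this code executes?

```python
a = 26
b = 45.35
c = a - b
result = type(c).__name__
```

a is int; b is float; c is float; result = 'float'

'float'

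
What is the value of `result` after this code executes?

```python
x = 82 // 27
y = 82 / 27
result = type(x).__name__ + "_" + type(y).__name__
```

x is int; y is float; result = 'int_float'

'int_float'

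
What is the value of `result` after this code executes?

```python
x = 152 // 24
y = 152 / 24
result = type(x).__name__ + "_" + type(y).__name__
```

x is int; y is float; result = 'int_float'

'int_float'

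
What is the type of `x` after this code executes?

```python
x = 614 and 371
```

'and' with truthy values returns last operand (int)

int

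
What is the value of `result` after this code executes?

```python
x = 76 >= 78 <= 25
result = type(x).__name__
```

x is bool; result = 'bool'

'bool'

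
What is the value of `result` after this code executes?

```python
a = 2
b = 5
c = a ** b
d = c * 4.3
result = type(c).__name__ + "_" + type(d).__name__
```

a is int; b is int; c is int; d is float; result = 'int_float'

'int_float'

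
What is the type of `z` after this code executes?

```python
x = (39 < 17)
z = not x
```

'not' returns bool

bool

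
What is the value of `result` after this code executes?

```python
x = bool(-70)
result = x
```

x = True; result = True

True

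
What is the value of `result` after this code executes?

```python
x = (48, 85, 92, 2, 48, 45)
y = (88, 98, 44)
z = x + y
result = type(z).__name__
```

x is tuple; y is tuple; z is tuple; result = 'tuple'

'tuple'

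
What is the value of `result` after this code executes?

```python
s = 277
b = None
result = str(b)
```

s = 277; b = None; result = 'None'

'None'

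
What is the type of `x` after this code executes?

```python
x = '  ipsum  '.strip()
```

str.strip() returns str

str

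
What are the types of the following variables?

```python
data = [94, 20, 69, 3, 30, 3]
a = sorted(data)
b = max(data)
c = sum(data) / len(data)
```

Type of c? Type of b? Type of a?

int / int = float; max of ints returns int; sorted() returns list

float, int, list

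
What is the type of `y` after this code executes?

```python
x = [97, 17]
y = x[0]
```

Indexing list[int] returns int

int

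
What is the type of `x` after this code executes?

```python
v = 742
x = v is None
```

'is' comparison returns bool

bool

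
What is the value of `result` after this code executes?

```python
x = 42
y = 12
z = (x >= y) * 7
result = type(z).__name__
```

x is int; y is int; z is int; result = 'int'

'int'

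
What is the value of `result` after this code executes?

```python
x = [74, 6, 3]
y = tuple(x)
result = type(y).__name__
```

x is list; y is tuple; result = 'tuple'

'tuple'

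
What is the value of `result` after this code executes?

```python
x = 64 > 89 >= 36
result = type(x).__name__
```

x is bool; result = 'bool'

'bool'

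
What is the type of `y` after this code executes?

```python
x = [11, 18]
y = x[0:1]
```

Slicing a list returns a list

list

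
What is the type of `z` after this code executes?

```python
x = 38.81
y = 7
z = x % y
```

float % int = float

float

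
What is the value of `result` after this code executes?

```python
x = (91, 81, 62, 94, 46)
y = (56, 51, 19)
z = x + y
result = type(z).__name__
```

x is tuple; y is tuple; z is tuple; result = 'tuple'

'tuple'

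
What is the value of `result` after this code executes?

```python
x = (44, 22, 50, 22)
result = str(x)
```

x = (44, 22, 50, 22); result = '(44, 22, 50, 22)'

'(44, 22, 50, 22)'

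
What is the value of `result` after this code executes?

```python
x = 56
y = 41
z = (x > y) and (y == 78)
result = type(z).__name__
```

x is int; y is int; z is bool; result = 'bool'

'bool'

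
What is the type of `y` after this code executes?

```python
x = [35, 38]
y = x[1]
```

Indexing list[int] returns int

int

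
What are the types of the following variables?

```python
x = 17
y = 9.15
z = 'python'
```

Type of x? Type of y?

x is assigned a bare integer (no decimal point), so it is an int; y is assigned a number with a decimal point, so it is a float

int, float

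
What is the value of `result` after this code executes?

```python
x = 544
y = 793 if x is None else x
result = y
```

x = 544; y = 544; result = 544

544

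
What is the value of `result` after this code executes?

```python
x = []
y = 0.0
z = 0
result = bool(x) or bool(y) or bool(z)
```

x = []; y = 0.0; z = 0; result = False

False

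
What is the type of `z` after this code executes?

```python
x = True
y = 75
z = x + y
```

bool + int = int (bool is subclass of int)

int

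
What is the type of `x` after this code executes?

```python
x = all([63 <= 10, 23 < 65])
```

all() returns bool

bool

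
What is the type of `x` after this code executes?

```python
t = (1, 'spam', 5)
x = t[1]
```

Index 1 of tuple is a str literal

str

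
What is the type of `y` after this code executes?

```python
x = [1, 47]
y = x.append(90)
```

list.append() returns None (mutates in place)

NoneType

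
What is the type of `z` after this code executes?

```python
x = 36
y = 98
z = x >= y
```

Comparison returns bool

bool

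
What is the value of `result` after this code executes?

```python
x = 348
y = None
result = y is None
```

x = 348; y = None; result = True

True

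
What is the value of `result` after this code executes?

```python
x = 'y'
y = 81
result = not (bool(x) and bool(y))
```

x = 'y'; y = 81; result = False

False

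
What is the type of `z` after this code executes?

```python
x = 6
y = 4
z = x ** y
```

positive int ** positive int = int

int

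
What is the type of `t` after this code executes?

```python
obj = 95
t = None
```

None has type NoneType

NoneType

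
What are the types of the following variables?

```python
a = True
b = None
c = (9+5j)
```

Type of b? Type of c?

b is assigned None, whose type is NoneType; c is assigned (9+5j), an int plus an imaginary literal (j suffix), which evaluates to complex

NoneType, complex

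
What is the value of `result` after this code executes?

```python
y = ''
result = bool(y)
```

y = ''; result = False

False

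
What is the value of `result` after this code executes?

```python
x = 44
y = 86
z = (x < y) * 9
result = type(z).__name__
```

x is int; y is int; z is int; result = 'int'

'int'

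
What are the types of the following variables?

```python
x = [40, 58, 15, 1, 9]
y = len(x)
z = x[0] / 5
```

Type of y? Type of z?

len() returns int; int / int = float

int, float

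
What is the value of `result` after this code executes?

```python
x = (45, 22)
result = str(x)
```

x = (45, 22); result = '(45, 22)'

'(45, 22)'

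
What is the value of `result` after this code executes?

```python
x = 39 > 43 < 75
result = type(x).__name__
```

x is bool; result = 'bool'

'bool'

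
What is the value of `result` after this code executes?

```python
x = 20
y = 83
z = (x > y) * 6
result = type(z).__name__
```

x is int; y is int; z is int; result = 'int'

'int'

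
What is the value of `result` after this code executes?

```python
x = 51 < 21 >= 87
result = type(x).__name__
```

x is bool; result = 'bool'

'bool'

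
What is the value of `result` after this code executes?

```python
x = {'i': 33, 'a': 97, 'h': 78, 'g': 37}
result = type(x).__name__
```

x is dict; result = 'dict'

'dict'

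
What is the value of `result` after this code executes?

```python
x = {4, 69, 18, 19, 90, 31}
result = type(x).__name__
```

x is set; result = 'set'

'set'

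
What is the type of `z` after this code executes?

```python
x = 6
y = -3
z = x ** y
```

int ** negative = float

float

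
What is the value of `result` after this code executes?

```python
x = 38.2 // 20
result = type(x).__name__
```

x is float; result = 'float'

'float'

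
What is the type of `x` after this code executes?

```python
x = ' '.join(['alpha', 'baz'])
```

str.join() returns str

str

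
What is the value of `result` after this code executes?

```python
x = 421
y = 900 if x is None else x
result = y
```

x = 421; y = 421; result = 421

421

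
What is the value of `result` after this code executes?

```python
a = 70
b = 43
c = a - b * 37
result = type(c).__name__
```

a is int; b is int; c is int; result = 'int'

'int'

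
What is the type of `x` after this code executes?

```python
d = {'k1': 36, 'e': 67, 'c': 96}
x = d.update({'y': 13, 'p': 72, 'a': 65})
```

dict.update() returns None

NoneType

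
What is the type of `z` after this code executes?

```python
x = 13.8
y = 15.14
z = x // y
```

float // float = float

float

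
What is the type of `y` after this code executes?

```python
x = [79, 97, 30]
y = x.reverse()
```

list.reverse() returns None

NoneType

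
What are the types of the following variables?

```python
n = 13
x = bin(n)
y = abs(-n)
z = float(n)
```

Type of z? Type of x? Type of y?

float() returns float; bin() returns str; abs() of int returns int

float, str, int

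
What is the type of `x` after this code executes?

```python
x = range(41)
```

range() returns a range object

range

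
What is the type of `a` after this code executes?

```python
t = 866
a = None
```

None has type NoneType

NoneType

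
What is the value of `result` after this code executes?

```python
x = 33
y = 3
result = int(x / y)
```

x = 33; y = 3; result = 11

11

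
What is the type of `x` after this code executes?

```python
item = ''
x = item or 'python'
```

'or' returns first truthy value (str)

str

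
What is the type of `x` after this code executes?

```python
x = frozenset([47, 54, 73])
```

frozenset() returns frozenset

frozenset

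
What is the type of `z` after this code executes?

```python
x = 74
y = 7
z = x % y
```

int % int = int

int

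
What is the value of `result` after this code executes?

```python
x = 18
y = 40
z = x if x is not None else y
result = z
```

x = 18; y = 40; z = 18; result = 18

18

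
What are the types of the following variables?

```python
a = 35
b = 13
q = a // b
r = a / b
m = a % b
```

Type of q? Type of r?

// returns int; / returns float

int, float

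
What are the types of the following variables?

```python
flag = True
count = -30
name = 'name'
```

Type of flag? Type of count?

flag is assigned the constant True, which has type bool; count is assigned a bare integer (no decimal point), so it is an int

bool, int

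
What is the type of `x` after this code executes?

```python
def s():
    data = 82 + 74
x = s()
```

Function without return returns None

NoneType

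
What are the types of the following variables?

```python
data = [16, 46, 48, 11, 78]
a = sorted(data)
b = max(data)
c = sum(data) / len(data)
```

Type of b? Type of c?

max of ints returns int; int / int = float

int, float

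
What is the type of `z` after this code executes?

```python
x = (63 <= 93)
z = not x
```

'not' returns bool

bool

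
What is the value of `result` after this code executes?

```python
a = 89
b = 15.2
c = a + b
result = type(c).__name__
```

a is int; b is float; c is float; result = 'float'

'float'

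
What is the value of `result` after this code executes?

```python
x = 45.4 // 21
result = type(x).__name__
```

x is float; result = 'float'

'float'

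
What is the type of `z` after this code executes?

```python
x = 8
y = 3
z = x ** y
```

positive int ** positive int = int

int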